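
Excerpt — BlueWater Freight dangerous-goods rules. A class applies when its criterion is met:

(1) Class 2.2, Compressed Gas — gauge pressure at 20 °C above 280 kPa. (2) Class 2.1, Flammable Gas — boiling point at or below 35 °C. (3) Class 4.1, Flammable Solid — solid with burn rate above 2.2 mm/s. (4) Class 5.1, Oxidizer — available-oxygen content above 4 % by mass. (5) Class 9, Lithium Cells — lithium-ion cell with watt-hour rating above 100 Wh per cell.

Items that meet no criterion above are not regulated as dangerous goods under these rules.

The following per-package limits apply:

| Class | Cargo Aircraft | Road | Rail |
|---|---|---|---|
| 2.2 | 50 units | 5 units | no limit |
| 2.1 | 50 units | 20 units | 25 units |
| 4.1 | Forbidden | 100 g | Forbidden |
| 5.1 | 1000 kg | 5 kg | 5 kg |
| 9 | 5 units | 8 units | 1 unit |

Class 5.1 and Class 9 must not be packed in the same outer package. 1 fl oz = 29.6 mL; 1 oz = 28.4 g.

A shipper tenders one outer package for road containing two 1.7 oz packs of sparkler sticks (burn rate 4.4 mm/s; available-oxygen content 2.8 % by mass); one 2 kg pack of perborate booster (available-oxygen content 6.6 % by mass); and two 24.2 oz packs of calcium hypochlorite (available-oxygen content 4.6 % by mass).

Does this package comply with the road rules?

Yes

Burn rate 4.4 mm/s meets the Class 4.1 criterion (Flammable Solid), so the sparkler sticks are Class 4.1.
With available-oxygen content 6.6 % by mass (> 4 % by mass), the perborate booster falls in Class 5.1.
Available-oxygen content 4.6 % by mass meets the Class 5.1 criterion (Oxidizer), so the calcium hypochlorite is Class 5.1.
Class 5.1 net quantity: 2 kg + (two 24.2 oz packs = 1374.56 g) = 3374.56 g.
3374.56 g is within the road limit of 5 kg for Class 5.1.
Class 4.1 quantity: two 1.7 oz packs = 96.56 g.
96.56 g ≤ 100 g (road limit, Class 4.1) — within limit.
The segregation rule (Class 5.1 with Class 9) does not apply to Class 5.1 with Class 4.1.
Every hazard class is within its road limit and no segregation rule is violated.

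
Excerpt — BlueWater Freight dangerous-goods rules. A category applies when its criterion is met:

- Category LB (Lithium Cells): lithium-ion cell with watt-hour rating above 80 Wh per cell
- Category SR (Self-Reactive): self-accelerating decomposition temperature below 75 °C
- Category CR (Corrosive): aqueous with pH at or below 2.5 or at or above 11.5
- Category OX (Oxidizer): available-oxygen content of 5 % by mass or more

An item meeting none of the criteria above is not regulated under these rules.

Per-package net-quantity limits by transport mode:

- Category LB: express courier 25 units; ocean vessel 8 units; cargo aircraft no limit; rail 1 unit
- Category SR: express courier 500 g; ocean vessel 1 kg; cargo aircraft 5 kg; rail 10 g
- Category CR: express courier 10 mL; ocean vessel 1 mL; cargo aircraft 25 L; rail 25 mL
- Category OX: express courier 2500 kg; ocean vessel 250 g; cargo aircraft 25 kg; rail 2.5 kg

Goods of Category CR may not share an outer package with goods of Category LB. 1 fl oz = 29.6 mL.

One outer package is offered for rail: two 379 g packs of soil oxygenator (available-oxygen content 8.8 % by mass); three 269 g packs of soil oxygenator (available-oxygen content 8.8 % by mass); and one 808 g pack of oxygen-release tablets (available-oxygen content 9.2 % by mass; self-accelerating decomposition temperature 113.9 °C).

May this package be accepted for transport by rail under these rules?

With available-oxygen content 8.8 % by mass (≥ 5 % by mass), the soil oxygenator falls in Category OX.
Available-oxygen content 8.8 % by mass meets the Category OX criterion (Oxidizer), so the soil oxygenator is Category OX.
Oxygen-release tablets: available-oxygen content 9.2 % by mass ≥ 5 % by mass → Category OX (Oxidizer).
Total Category OX: (two 379 g packs = 758 g) + (three 269 g packs = 807 g) + 808 g = 2.373 kg.
That is within the Category OX rail limit of 2.5 kg.

Yes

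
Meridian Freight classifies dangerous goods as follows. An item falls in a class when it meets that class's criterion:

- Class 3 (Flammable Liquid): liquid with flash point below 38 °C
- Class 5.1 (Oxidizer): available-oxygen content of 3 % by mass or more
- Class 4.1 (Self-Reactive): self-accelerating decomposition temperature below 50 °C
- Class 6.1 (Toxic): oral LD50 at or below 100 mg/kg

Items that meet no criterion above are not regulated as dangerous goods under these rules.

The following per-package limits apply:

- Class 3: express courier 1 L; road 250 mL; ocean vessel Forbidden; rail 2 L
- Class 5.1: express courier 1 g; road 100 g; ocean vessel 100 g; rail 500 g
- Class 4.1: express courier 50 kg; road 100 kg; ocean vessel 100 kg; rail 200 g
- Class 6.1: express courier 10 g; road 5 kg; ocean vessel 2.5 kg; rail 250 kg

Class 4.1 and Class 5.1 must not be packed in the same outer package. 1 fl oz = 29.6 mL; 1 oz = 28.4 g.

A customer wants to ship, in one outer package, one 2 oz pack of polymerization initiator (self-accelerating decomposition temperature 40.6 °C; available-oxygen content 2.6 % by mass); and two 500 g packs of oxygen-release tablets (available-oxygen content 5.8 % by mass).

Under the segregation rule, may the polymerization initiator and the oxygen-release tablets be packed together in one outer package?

The polymerization initiator has self-accelerating decomposition temperature 40.6 °C, which is < 50 °C, so it is Class 4.1 (Self-Reactive).
Available-oxygen content 5.8 % by mass meets the Class 5.1 criterion (Oxidizer), so the oxygen-release tablets are Class 5.1.
Class 4.1 and Class 5.1 may not share an outer package.

No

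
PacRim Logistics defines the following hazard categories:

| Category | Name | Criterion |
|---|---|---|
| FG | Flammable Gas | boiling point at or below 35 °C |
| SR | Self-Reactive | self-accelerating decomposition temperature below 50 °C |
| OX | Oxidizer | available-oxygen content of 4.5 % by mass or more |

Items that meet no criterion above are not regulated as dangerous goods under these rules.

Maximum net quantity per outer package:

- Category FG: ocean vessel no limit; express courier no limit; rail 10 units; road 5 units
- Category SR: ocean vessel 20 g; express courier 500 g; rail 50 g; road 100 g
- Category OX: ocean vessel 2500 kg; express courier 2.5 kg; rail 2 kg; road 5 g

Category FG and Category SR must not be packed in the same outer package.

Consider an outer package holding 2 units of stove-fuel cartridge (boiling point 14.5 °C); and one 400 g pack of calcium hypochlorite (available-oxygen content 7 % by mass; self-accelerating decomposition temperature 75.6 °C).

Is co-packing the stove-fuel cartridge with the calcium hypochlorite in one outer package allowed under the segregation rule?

Yes

Stove-fuel cartridge: boiling point 14.5 °C ≤ 35 °C → Category FG (Flammable Gas).
With available-oxygen content 7 % by mass (≥ 4.5 % by mass), the calcium hypochlorite falls in Category OX.
No segregation rule bars Category FG with Category OX.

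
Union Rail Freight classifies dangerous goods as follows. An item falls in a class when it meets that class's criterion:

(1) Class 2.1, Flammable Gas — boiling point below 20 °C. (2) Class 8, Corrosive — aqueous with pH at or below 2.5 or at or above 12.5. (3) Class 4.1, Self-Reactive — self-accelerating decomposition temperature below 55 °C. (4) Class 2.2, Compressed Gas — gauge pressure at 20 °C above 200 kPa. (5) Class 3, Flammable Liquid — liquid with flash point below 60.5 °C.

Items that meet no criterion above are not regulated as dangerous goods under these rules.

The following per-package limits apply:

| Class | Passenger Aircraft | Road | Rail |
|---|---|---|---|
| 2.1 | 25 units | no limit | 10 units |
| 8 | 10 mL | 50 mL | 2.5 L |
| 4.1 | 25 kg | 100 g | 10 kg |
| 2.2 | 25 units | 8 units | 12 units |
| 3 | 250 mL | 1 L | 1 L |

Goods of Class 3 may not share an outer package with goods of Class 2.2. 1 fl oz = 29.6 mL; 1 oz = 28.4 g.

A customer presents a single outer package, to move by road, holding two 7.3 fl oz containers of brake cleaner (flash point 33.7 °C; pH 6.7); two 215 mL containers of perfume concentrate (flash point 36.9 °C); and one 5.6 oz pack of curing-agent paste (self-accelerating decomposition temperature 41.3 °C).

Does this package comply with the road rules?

No

With flash point 33.7 °C (< 60.5 °C), the brake cleaner falls in Class 3.
Flash point 36.9 °C meets the Class 3 criterion (Flammable Liquid), so the perfume concentrate is Class 3.
Curing-agent paste: self-accelerating decomposition temperature 41.3 °C < 55 °C → Class 4.1 (Self-Reactive).
Class 4.1 quantity: one 5.6 oz pack = 159.04 g.
159.04 g > 100 g (road limit, Class 4.1) — over the limit.
Class 3 net quantity: (two 7.3 fl oz containers = 432.16 mL) + (two 215 mL containers = 430 mL) = 862.16 mL.
862.16 mL is within the road limit of 1 L for Class 3.
The segregation rule (Class 3 with Class 2.2) does not apply to Class 4.1 with Class 3.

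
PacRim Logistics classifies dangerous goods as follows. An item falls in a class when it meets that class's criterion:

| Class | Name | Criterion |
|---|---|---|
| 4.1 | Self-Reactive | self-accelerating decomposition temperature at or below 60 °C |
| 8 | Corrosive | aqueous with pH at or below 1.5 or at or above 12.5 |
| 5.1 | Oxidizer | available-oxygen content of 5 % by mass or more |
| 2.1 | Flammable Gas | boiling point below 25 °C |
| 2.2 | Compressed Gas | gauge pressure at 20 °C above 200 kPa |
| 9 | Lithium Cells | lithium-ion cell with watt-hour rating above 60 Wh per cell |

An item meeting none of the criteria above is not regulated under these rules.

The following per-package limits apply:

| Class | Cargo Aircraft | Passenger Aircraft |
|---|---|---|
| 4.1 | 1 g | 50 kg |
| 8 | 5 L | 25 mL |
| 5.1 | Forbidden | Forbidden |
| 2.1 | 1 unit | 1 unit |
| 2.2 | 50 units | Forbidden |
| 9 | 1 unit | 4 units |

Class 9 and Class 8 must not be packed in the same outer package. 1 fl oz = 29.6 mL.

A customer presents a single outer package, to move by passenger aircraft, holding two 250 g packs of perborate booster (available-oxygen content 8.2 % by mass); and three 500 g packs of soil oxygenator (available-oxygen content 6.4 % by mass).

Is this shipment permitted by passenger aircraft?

No

Available-oxygen content 8.2 % by mass meets the Class 5.1 criterion (Oxidizer), so the perborate booster is Class 5.1.
The soil oxygenator has available-oxygen content 6.4 % by mass, which is ≥ 5 % by mass, so it is Class 5.1 (Oxidizer).
Class 5.1 net quantity: (two 250 g packs = 500 g) + (three 500 g packs = 1.5 kg) = 2 kg.
By passenger aircraft, Class 5.1 is Forbidden regardless of quantity.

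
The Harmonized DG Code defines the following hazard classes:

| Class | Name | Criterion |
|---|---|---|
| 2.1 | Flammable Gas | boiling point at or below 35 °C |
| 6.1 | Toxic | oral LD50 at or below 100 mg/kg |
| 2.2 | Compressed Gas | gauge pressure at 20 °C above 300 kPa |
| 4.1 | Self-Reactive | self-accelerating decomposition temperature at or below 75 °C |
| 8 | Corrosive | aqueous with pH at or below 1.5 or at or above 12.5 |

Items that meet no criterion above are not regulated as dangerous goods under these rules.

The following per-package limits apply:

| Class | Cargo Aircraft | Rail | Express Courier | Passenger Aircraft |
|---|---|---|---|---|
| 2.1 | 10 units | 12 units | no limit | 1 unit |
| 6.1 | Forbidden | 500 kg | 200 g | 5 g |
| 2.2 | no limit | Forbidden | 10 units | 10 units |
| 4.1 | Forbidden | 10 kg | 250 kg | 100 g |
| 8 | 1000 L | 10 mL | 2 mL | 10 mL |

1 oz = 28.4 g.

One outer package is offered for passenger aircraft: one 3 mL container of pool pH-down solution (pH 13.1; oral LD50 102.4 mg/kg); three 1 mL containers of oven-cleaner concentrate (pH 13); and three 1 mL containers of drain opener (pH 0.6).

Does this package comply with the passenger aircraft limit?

With pH 13.1 (≥ 12.5), the pool pH-down solution falls in Class 8.
The oven-cleaner concentrate has pH 13, which is ≥ 12.5, so it is Class 8 (Corrosive).
The drain opener has pH 0.6, which is ≤ 1.5, so it is Class 8 (Corrosive).
Total Class 8: 3 mL + (three 1 mL containers = 3 mL) + (three 1 mL containers = 3 mL) = 9 mL.
9 mL ≤ 10 mL (passenger aircraft limit, Class 8) — within limit.

Yes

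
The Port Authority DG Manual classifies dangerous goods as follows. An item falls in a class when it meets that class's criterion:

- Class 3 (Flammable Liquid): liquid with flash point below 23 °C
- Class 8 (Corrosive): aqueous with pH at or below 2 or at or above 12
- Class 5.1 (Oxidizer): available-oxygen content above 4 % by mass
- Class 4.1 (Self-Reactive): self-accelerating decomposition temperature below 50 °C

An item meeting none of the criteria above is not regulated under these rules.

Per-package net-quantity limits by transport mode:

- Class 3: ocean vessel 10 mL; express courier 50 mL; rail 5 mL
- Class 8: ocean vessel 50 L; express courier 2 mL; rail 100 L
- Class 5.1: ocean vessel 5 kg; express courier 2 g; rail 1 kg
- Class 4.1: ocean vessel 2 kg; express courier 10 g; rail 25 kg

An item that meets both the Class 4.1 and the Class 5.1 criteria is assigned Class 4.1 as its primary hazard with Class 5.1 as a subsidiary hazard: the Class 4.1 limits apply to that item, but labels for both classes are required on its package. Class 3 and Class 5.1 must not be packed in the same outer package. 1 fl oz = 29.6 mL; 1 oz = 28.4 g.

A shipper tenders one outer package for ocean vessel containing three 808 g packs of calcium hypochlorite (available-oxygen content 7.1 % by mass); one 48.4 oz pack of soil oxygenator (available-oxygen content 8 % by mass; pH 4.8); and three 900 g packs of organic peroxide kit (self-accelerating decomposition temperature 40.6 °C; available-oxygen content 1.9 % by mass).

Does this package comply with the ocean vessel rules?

No

With available-oxygen content 7.1 % by mass (> 4 % by mass), the calcium hypochlorite falls in Class 5.1.
Available-oxygen content 8 % by mass meets the Class 5.1 criterion (Oxidizer), so the soil oxygenator is Class 5.1.
The organic peroxide kit has self-accelerating decomposition temperature 40.6 °C, which is < 50 °C, so it is Class 4.1 (Self-Reactive).
Total Class 5.1: (three 808 g packs = 2.424 kg) + (one 48.4 oz pack = 1374.56 g) = 3798.56 g.
3798.56 g ≤ 5 kg (ocean vessel limit, Class 5.1) — within limit.
Class 4.1 quantity: three 900 g packs = 2.7 kg.
2.7 kg exceeds the ocean vessel limit of 2 kg for Class 4.1.
The segregation rule (Class 3 with Class 5.1) does not apply to Class 5.1 with Class 4.1.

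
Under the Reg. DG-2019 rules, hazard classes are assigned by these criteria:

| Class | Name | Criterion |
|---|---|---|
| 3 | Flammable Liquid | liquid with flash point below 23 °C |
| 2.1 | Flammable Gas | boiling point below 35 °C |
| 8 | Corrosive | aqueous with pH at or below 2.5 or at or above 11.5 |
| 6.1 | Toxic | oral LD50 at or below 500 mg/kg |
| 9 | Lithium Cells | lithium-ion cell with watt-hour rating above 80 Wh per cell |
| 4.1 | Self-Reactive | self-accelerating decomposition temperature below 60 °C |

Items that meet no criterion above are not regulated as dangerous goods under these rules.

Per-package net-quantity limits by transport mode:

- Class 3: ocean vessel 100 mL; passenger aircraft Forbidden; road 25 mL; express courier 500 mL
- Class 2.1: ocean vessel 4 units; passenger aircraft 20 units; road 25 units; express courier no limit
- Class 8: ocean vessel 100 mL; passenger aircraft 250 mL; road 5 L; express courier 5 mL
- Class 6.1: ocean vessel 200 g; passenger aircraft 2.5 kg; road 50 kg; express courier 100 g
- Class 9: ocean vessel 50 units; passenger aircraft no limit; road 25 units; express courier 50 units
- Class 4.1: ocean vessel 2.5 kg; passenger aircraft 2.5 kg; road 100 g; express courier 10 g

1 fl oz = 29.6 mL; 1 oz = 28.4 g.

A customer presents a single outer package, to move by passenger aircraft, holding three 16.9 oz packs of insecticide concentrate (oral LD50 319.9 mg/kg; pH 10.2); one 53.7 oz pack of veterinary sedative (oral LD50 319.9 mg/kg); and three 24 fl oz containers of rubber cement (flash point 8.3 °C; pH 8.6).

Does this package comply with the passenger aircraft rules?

No

With oral LD50 319.9 mg/kg (≤ 500 mg/kg), the insecticide concentrate falls in Class 6.1.
Veterinary sedative: oral LD50 319.9 mg/kg ≤ 500 mg/kg → Class 6.1 (Toxic).
The rubber cement has flash point 8.3 °C, which is < 23 °C, so it is Class 3 (Flammable Liquid).
Class 6.1 net quantity: (three 16.9 oz packs = 1439.88 g) + (one 53.7 oz pack = 1525.08 g) = 2964.96 g.
2964.96 g > 2.5 kg (passenger aircraft limit, Class 6.1) — over the limit.
Class 3 quantity: three 24 fl oz containers = 2131.2 mL.
Class 3 is Forbidden by passenger aircraft.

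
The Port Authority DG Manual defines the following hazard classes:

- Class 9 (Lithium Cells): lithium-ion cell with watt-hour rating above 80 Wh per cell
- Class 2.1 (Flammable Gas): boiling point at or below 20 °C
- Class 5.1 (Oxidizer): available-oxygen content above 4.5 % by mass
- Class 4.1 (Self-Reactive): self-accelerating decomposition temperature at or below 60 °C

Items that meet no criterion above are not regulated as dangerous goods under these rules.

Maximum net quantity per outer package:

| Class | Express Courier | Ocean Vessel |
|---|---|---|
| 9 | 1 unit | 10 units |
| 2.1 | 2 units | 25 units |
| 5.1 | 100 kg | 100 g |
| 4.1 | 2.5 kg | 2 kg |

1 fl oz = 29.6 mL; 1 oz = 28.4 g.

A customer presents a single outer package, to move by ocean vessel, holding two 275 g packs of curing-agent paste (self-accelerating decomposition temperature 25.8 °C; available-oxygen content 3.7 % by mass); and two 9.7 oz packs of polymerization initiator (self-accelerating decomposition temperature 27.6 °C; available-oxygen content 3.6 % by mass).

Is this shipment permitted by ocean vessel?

With self-accelerating decomposition temperature 25.8 °C (≤ 60 °C), the curing-agent paste falls in Class 4.1.
The polymerization initiator has self-accelerating decomposition temperature 27.6 °C, which is ≤ 60 °C, so it is Class 4.1 (Self-Reactive).
Total Class 4.1: (two 275 g packs = 550 g) + (two 9.7 oz packs = 550.96 g) = 1100.96 g.
1100.96 g ≤ 2 kg (ocean vessel limit, Class 4.1) — within limit.

Yes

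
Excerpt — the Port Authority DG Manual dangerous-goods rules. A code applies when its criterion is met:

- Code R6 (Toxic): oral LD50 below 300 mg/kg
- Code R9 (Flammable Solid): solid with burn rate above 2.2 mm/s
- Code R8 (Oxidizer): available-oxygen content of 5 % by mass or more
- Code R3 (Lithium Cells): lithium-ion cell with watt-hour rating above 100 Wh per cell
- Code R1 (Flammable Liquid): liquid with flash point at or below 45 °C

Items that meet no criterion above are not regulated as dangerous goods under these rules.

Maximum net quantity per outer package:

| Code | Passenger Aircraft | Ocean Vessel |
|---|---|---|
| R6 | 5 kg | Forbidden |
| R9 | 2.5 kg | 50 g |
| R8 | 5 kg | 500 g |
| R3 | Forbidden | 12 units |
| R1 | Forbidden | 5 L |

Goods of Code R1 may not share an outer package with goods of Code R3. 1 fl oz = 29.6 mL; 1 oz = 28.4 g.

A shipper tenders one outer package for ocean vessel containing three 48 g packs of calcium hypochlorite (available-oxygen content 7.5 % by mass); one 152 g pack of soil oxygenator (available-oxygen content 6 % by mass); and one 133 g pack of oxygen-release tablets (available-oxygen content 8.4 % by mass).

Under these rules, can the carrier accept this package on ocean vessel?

Calcium hypochlorite: available-oxygen content 7.5 % by mass ≥ 5 % by mass → Code R8 (Oxidizer).
The soil oxygenator has available-oxygen content 6 % by mass, which is ≥ 5 % by mass, so it is Code R8 (Oxidizer).
Available-oxygen content 8.4 % by mass meets the Code R8 criterion (Oxidizer), so the oxygen-release tablets are Code R8.
Code R8 net quantity: (three 48 g packs = 144 g) + 152 g + 133 g = 429 g.
429 g ≤ 500 g (ocean vessel limit, Code R8) — within limit.

Yes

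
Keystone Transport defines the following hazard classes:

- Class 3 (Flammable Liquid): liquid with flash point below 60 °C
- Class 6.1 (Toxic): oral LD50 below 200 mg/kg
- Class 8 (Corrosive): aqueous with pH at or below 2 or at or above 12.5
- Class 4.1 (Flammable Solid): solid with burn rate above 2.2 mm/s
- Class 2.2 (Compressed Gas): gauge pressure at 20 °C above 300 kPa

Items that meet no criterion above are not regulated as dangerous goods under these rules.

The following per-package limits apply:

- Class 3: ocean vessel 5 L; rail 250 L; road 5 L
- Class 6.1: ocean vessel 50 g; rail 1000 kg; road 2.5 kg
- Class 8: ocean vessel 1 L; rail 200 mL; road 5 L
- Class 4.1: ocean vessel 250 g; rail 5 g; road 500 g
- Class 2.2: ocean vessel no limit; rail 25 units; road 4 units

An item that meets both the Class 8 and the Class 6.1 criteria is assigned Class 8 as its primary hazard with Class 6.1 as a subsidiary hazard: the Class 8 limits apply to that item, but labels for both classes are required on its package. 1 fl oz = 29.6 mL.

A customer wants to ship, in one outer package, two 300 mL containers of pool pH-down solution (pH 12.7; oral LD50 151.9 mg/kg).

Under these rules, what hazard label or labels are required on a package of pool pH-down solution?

Class 6.1 and 8

Pool pH-down solution: pH 12.7 ≥ 12.5 → Class 8 (Corrosive).
Oral LD50 151.9 mg/kg meets the Class 6.1 criterion (Toxic), so the pool pH-down solution is Class 6.1.
By the precedence rule Class 8 is primary and Class 6.1 is subsidiary, and that rule requires both labels on the package.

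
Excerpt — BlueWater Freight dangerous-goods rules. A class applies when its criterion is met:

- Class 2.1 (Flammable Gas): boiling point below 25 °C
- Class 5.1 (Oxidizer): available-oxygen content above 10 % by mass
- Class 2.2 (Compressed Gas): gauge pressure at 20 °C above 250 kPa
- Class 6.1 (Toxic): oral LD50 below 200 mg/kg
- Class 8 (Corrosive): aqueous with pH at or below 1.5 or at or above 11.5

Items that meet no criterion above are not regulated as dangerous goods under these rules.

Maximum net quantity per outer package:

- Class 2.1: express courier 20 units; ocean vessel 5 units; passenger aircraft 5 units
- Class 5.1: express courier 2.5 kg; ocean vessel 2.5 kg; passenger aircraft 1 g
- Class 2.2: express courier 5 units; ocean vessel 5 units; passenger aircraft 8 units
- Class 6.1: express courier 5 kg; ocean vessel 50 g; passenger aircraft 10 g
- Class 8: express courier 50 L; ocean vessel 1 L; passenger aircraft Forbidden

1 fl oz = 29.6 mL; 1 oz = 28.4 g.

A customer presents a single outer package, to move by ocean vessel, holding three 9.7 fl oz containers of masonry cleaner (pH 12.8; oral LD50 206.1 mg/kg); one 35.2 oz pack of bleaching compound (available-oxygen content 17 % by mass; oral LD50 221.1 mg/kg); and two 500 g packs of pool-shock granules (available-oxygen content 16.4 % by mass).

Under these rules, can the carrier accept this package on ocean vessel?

The masonry cleaner has pH 12.8, which is ≥ 11.5, so it is Class 8 (Corrosive).
Bleaching compound: available-oxygen content 17 % by mass > 10 % by mass → Class 5.1 (Oxidizer).
Pool-shock granules: available-oxygen content 16.4 % by mass > 10 % by mass → Class 5.1 (Oxidizer).
Class 5.1 net quantity: (one 35.2 oz pack = 999.68 g) + (two 500 g packs = 1 kg) = 1999.68 g.
1999.68 g ≤ 2.5 kg (ocean vessel limit, Class 5.1) — within limit.
Class 8 quantity: three 9.7 fl oz containers = 861.36 mL.
861.36 mL is within the ocean vessel limit of 1 L for Class 8.
Every hazard class is within its ocean vessel limit and no segregation rule is violated.

Yes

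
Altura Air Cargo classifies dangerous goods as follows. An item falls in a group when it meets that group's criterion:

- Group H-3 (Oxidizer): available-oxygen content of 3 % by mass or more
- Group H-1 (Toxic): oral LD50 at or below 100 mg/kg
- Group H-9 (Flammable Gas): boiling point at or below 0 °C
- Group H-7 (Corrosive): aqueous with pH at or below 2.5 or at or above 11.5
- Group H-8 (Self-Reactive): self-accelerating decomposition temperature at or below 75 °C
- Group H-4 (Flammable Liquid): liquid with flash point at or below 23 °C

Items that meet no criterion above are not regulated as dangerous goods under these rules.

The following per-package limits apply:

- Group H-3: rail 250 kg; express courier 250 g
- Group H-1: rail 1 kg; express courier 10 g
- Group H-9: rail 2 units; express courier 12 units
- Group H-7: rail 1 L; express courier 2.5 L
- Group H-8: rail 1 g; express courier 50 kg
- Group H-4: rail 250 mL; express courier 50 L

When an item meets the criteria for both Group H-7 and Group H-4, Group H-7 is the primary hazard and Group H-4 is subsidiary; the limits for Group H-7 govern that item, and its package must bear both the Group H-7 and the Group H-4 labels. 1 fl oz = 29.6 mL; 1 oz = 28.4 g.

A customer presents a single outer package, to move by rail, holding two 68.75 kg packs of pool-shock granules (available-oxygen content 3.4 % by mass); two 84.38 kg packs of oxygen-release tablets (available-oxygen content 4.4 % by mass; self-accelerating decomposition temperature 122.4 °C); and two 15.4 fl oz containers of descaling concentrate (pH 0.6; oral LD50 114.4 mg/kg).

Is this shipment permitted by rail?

No

Pool-shock granules: available-oxygen content 3.4 % by mass ≥ 3 % by mass → Group H-3 (Oxidizer).
The oxygen-release tablets have available-oxygen content 4.4 % by mass, which is ≥ 3 % by mass, so they are Group H-3 (Oxidizer).
With pH 0.6 (≤ 2.5), the descaling concentrate falls in Group H-7.
Total Group H-3: (two 68.75 kg packs = 137.5 kg) + (two 84.38 kg packs = 168.76 kg) = 306.26 kg.
306.26 kg exceeds the rail limit of 250 kg for Group H-3.
Group H-7 quantity: two 15.4 fl oz containers = 911.68 mL.
That is within the Group H-7 rail limit of 1 L.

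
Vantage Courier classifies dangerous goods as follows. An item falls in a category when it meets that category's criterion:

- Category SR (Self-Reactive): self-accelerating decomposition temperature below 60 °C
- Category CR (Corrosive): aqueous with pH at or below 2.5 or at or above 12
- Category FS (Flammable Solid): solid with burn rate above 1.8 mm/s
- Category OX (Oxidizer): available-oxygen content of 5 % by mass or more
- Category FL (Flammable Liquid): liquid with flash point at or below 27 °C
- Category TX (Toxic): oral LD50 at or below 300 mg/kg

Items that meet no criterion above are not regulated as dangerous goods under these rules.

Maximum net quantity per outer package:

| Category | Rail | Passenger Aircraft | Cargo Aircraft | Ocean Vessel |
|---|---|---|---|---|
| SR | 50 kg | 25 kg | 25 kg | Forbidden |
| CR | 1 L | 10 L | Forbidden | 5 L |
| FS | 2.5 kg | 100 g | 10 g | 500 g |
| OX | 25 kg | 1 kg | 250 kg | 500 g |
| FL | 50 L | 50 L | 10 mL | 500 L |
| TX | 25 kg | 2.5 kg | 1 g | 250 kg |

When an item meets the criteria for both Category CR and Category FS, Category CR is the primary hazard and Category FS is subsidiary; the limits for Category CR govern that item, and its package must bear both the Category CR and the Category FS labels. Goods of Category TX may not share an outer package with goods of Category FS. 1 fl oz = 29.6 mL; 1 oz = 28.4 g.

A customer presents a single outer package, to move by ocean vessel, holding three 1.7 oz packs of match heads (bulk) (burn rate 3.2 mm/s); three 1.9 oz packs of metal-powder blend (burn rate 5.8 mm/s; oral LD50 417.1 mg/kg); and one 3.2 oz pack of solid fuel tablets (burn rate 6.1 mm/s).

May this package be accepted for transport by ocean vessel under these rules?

With burn rate 3.2 mm/s (> 1.8 mm/s), the match heads (bulk) fall in Category FS.
With burn rate 5.8 mm/s (> 1.8 mm/s), the metal-powder blend falls in Category FS.
Burn rate 6.1 mm/s meets the Category FS criterion (Flammable Solid), so the solid fuel tablets are Category FS.
Total Category FS: (three 1.7 oz packs = 144.84 g) + (three 1.9 oz packs = 161.88 g) + (one 3.2 oz pack = 90.88 g) = 397.6 g.
That is within the Category FS ocean vessel limit of 500 g.

Yes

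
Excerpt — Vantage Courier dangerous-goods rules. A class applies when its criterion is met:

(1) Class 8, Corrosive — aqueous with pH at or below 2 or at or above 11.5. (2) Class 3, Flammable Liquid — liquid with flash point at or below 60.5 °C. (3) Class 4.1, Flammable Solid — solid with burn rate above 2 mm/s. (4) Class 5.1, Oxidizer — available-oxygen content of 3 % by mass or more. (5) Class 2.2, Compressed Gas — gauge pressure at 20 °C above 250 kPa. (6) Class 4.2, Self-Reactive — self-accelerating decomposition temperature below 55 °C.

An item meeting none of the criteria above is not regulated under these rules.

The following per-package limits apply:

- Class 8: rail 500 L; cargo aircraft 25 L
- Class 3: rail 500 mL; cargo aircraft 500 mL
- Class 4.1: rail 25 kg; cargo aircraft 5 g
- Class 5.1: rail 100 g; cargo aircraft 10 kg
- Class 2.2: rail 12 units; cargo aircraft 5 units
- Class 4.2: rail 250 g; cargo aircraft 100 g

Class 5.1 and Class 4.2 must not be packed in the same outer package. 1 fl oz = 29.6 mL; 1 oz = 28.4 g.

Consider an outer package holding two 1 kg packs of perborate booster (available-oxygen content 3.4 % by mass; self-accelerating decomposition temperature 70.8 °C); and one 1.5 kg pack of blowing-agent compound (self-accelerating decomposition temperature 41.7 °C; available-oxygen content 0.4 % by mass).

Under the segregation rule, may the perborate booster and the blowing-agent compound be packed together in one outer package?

No

With available-oxygen content 3.4 % by mass (≥ 3 % by mass), the perborate booster falls in Class 5.1.
Self-accelerating decomposition temperature 41.7 °C meets the Class 4.2 criterion (Self-Reactive), so the blowing-agent compound is Class 4.2.
Class 5.1 and Class 4.2 may not share an outer package.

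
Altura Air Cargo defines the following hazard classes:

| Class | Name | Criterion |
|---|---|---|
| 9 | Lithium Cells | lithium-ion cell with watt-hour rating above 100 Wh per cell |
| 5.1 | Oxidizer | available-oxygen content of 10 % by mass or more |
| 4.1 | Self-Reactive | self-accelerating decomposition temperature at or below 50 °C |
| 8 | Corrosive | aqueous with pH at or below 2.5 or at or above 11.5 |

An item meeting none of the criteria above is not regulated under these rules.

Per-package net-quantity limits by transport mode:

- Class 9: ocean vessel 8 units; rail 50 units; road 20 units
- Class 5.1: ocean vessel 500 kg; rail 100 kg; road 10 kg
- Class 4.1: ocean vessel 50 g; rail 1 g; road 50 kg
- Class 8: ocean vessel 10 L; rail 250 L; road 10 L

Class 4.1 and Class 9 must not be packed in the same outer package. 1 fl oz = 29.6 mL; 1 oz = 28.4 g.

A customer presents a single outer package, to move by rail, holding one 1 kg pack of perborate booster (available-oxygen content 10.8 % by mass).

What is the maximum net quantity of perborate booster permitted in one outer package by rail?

100 kg

Available-oxygen content 10.8 % by mass meets the Class 5.1 criterion (Oxidizer), so the perborate booster is Class 5.1.
The rail limit for Class 5.1 is 100 kg.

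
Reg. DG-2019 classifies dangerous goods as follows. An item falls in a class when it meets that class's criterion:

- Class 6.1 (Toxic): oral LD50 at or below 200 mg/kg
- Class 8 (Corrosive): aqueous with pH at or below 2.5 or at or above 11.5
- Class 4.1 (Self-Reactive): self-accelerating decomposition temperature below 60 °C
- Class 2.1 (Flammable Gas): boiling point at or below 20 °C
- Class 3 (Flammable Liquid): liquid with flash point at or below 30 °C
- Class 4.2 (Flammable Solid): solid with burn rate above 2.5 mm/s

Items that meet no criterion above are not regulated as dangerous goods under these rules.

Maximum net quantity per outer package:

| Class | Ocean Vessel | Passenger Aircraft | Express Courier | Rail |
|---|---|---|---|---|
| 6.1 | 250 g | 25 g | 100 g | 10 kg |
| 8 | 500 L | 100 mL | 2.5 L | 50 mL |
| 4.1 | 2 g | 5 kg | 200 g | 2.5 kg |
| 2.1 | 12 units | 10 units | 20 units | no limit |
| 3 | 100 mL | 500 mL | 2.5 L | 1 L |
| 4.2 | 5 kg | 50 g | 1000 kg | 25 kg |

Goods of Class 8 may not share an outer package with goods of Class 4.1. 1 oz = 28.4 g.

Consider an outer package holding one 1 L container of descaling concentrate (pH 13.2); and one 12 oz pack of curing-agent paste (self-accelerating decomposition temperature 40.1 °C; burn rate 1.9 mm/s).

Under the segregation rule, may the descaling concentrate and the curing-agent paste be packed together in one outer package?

pH 13.2 meets the Class 8 criterion (Corrosive), so the descaling concentrate is Class 8.
Curing-agent paste: self-accelerating decomposition temperature 40.1 °C < 60 °C → Class 4.1 (Self-Reactive).
Class 8 and Class 4.1 may not share an outer package.

No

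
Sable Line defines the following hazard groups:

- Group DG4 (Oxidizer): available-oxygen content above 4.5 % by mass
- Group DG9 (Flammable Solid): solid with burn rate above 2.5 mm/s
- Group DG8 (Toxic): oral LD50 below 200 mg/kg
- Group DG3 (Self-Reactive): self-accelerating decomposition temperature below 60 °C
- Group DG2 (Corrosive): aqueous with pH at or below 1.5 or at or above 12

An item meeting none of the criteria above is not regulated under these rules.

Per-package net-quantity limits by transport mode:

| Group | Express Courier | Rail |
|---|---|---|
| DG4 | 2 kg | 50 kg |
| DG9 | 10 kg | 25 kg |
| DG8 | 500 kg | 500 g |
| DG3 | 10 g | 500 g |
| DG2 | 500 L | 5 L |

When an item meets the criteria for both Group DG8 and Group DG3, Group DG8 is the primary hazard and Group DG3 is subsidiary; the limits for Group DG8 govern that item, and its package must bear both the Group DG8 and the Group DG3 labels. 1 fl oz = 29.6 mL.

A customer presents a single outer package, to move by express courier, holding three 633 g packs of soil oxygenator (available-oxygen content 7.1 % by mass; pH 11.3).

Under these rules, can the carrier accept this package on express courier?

The soil oxygenator has available-oxygen content 7.1 % by mass, which is > 4.5 % by mass, so it is Group DG4 (Oxidizer).
Group DG4 quantity: three 633 g packs = 1.899 kg.
1.899 kg is within the express courier limit of 2 kg for Group DG4.

Yes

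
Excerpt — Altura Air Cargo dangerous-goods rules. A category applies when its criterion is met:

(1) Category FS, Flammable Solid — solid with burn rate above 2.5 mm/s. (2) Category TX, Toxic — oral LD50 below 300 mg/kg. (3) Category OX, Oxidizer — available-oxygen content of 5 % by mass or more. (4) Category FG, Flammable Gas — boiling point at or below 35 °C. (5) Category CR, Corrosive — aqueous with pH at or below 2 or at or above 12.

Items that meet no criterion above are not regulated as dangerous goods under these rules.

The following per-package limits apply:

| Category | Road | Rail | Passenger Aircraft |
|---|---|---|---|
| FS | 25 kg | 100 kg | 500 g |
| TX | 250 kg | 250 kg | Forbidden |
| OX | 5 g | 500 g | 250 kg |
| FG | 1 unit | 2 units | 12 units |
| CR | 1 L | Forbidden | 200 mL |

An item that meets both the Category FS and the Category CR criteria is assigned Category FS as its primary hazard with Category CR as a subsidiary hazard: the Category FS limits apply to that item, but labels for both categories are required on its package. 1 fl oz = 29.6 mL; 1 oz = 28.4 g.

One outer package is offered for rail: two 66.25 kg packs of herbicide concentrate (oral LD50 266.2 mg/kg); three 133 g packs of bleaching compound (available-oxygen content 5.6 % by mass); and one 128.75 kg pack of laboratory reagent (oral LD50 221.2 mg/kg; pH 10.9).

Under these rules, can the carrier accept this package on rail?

Herbicide concentrate: oral LD50 266.2 mg/kg < 300 mg/kg → Category TX (Toxic).
With available-oxygen content 5.6 % by mass (≥ 5 % by mass), the bleaching compound falls in Category OX.
Laboratory reagent: oral LD50 221.2 mg/kg < 300 mg/kg → Category TX (Toxic).
Category TX net quantity: (two 66.25 kg packs = 132.5 kg) + 128.75 kg = 261.25 kg.
That exceeds the Category TX rail limit of 250 kg.
Category OX quantity: three 133 g packs = 399 g.
399 g is within the rail limit of 500 g for Category OX.

No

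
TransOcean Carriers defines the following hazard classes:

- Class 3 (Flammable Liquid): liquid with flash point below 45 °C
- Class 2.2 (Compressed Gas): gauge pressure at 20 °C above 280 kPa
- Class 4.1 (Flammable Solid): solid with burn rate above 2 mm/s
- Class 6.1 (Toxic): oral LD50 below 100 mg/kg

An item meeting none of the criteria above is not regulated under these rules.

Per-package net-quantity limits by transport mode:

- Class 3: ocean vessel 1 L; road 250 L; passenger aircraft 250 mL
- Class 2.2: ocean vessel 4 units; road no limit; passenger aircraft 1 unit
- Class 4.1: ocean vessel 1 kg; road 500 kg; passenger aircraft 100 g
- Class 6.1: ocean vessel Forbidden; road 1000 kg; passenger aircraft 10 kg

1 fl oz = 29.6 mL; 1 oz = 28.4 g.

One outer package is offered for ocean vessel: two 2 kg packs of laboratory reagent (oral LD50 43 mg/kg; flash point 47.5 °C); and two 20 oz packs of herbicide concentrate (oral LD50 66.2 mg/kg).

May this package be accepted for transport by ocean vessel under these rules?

No

Laboratory reagent: oral LD50 43 mg/kg < 100 mg/kg → Class 6.1 (Toxic).
Oral LD50 66.2 mg/kg meets the Class 6.1 criterion (Toxic), so the herbicide concentrate is Class 6.1.
Class 6.1 net quantity: (two 2 kg packs = 4 kg) + (two 20 oz packs = 1.136 kg) = 5.136 kg.
By ocean vessel, Class 6.1 is Forbidden regardless of quantity.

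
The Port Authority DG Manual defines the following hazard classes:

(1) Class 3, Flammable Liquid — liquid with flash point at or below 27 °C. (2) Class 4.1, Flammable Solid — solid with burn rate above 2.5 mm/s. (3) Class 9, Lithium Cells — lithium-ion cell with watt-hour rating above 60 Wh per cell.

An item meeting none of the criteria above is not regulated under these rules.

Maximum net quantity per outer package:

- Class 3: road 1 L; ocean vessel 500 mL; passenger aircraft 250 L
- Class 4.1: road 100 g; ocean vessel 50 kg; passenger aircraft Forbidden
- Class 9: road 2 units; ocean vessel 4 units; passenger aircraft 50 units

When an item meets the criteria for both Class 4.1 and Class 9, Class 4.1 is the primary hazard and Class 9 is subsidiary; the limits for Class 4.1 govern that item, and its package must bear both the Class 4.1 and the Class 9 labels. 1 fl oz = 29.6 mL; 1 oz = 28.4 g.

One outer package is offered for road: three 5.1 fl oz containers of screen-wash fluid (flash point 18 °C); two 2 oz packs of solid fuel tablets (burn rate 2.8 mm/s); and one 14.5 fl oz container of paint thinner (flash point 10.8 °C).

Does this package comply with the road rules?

No

The screen-wash fluid has flash point 18 °C, which is ≤ 27 °C, so it is Class 3 (Flammable Liquid).
With burn rate 2.8 mm/s (> 2.5 mm/s), the solid fuel tablets fall in Class 4.1.
Flash point 10.8 °C meets the Class 3 criterion (Flammable Liquid), so the paint thinner is Class 3.
Class 3 net quantity: (three 5.1 fl oz containers = 452.88 mL) + (one 14.5 fl oz container = 429.2 mL) = 882.08 mL.
That is within the Class 3 road limit of 1 L.
Class 4.1 quantity: two 2 oz packs = 113.6 g.
That exceeds the Class 4.1 road limit of 100 g.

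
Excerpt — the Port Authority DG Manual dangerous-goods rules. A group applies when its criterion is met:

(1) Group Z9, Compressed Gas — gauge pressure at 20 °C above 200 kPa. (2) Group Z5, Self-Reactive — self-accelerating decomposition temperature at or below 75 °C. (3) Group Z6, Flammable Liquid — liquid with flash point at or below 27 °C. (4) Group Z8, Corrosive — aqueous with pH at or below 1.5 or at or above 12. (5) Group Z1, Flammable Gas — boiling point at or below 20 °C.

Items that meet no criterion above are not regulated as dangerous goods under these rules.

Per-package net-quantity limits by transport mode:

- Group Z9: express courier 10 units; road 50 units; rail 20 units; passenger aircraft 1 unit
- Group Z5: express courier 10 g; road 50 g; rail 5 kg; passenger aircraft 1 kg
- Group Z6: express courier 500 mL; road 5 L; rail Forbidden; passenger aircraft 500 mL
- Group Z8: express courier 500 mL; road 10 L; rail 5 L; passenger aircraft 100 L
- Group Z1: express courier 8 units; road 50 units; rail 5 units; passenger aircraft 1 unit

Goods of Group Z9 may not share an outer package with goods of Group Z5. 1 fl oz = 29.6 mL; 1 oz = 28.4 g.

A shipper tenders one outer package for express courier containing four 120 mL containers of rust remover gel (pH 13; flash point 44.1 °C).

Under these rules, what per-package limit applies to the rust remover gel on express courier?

500 mL

pH 13 meets the Group Z8 criterion (Corrosive), so the rust remover gel is Group Z8.
The express courier limit for Group Z8 is 500 mL.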